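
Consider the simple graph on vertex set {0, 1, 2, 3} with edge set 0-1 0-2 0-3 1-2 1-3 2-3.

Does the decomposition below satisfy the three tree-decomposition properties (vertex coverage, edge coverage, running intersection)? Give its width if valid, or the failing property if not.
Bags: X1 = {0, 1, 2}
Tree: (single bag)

A tree decomposition must satisfy three properties: every vertex lies in some bag; for every edge, both endpoints lie together in some bag; and for every vertex, the bags containing it form a connected subtree. Here vertex 3 appears in no bag, so the decomposition is invalid.

No — vertex 3 appears in no bag.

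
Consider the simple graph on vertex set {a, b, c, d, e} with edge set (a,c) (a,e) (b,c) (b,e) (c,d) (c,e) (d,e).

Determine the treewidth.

2

A width-2 tree decomposition is:
Bags: B1 = {c, d, e}  B2 = {a, c, e}  B3 = {b, c, e}
Tree: B1–B2, B2–B3
The largest bag has 3 vertices, giving width 2; this decomposition certifies tw(G) ≤ 2. On the other hand G contains the 3-clique {c, d, e}. A clique must lie in a single bag of any decomposition, so no decomposition can have width below 2. The upper and lower bounds meet at 2, so that is the treewidth.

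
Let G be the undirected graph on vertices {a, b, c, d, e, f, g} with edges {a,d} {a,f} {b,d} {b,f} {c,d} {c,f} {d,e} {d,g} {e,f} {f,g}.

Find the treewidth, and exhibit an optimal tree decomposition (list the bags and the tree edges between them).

Each bag holds 3 vertices, so the decomposition has width 2, which upper-bounds the treewidth. For the lower bound, G contains the cycle f–a–d–b–f, so G is not a forest; only forests have treewidth ≤ 1, hence tw(G) ≥ 2. Hence tw(G) = 2 exactly.

Treewidth 2.
One such decomposition:
Bags: B1 = {a, d, f}  B2 = {b, d, f}  B3 = {d, f, g}  B4 = {c, d, f}  B5 = {d, e, f}
Tree: B1–B2, B2–B3, B3–B4, B4–B5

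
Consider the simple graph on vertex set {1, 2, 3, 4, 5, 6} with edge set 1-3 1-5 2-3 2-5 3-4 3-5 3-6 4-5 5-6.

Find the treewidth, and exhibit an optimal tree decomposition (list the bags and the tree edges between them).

Each bag holds 3 vertices, so the decomposition has width 2, which upper-bounds the treewidth. Conversely, {1, 3, 5} is a clique of size 3, and the vertices of any clique must share a bag in every tree decomposition; so some bag has ≥ 3 vertices and tw(G) ≥ 2. Combining the bounds, tw(G) = 2.

Treewidth 2.
One such decomposition:
Bags: B1 = {3, 4, 5}  B2 = {1, 3, 5}  B3 = {3, 5, 6}  B4 = {2, 3, 5}
Tree: B1–B2, B1–B3, B2–B4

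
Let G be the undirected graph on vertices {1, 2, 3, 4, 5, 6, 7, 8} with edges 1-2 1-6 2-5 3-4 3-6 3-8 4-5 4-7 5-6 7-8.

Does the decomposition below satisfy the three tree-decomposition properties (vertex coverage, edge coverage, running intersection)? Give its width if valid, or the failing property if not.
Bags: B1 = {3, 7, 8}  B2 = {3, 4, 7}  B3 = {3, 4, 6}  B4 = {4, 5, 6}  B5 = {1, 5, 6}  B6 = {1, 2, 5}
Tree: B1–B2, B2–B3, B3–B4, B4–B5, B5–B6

Every vertex of G appears in some bag (union = {1, 2, 3, 4, 5, 6, 7, 8}); every edge is covered by a bag; and for each vertex v the set of bags containing v is connected in the bag tree. The decomposition is therefore valid. The largest bag has 3 vertices, so the width is 2.

Yes; width 2.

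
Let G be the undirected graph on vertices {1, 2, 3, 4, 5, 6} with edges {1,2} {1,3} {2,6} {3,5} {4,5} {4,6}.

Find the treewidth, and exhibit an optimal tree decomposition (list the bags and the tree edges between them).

Treewidth 2.
One such decomposition:
Bags: B1 = {1, 2, 6}  B2 = {1, 4, 6}  B3 = {1, 4, 5}  B4 = {1, 3, 5}
Tree: B1–B2, B2–B3, B3–B4

The largest bag has 3 vertices, giving width 2; this decomposition certifies tw(G) ≤ 2. Since 1–2–6–4–5–3–1 is a cycle in G, G is not acyclic. Forests are exactly the graphs of treewidth ≤ 1, so tw(G) ≥ 2. Therefore the treewidth is 2.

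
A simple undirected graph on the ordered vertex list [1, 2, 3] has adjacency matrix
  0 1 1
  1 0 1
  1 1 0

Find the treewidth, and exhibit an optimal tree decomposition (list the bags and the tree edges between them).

A single bag containing all 3 vertices is trivially a valid decomposition of width 2. For the lower bound, the 3 vertices {1, 2, 3} are pairwise adjacent, and any tree decomposition puts a clique entirely inside one bag — forcing width ≥ 2. Combining the bounds, tw(G) = 2.

Treewidth 2.
One optimal decomposition is:
Bags: B1 = {1, 2, 3}
Tree: (single bag)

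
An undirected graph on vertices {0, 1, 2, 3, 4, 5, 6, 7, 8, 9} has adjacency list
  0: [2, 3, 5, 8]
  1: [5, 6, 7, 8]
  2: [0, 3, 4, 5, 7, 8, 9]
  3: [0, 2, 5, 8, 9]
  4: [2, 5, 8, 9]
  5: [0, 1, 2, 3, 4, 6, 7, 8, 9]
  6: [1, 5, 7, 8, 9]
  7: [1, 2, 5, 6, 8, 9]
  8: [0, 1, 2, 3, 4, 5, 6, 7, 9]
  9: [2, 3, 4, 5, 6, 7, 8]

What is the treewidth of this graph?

4

A width-4 tree decomposition is:
Bags: B1 = {2, 3, 5, 8, 9}  B2 = {0, 2, 3, 5, 8}  B3 = {2, 4, 5, 8, 9}  B4 = {2, 5, 7, 8, 9}  B5 = {5, 6, 7, 8, 9}  B6 = {1, 5, 6, 7, 8}
Tree: B1–B2, B1–B3, B1–B4, B4–B5, B5–B6
The largest bag has 5 vertices, giving width 4; this decomposition certifies tw(G) ≤ 4. Conversely, {1, 5, 6, 7, 8} is a clique of size 5, and the vertices of any clique must share a bag in every tree decomposition; so some bag has ≥ 5 vertices and tw(G) ≥ 4. Combining the bounds, tw(G) = 4.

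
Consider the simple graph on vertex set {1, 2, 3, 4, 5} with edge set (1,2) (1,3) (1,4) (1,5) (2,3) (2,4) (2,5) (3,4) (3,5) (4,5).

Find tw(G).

A width-4 tree decomposition is:
Bags: B1 = {1, 2, 3, 4, 5}
Tree: (single bag)
A single bag containing all 5 vertices is trivially a valid decomposition of width 4. Conversely, {1, 2, 3, 4, 5} is a clique of size 5, and the vertices of any clique must share a bag in every tree decomposition; so some bag has ≥ 5 vertices and tw(G) ≥ 4. Combining the bounds, tw(G) = 4.

4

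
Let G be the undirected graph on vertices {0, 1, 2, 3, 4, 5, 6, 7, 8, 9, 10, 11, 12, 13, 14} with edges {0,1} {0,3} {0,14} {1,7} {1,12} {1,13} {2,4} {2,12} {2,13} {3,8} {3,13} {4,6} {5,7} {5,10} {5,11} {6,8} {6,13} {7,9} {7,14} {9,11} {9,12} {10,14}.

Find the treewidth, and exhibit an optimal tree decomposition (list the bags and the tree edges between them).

Every bag has size at most 4, so the width is 4 − 1 = 3 and tw(G) ≤ 3. For the lower bound: the 4 vertex sets {5,10,11}, {9}, {7}, {0,1,12,14} are disjoint, each induces a connected subgraph, and every pair is joined by at least one edge of G. Contracting each set to a single vertex therefore yields K_{4} as a minor, and since treewidth is minor-monotone, tw(G) ≥ tw(K_{4}) = 3. The upper and lower bounds meet at 3, so that is the treewidth.

Treewidth 3.
Bags: B1 = {5, 9, 10, 11}  B2 = {5, 7, 9, 10}  B3 = {7, 9, 10, 14}  B4 = {7, 9, 12, 14}  B5 = {1, 7, 12, 14}  B6 = {0, 1, 12, 14}  B7 = {0, 1, 2, 12}  B8 = {0, 1, 2, 13}  B9 = {0, 2, 3, 13}  B10 = {2, 3, 4, 13}  B11 = {3, 4, 6, 13}  B12 = {3, 4, 6, 8}
Tree: B1–B2, B2–B3, B3–B4, B4–B5, B5–B6, B6–B7, B7–B8, B8–B9, B9–B10, B10–B11, B11–B12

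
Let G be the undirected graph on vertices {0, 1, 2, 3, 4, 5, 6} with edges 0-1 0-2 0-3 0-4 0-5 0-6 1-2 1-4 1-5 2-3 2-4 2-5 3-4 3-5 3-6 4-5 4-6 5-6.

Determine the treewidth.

A width-4 tree decomposition is:
Bags: B1 = {0, 3, 4, 5, 6}  B2 = {0, 2, 3, 4, 5}  B3 = {0, 1, 2, 4, 5}
Tree: B1–B2, B2–B3
Every bag has size at most 5, so the width is 5 − 1 = 4 and tw(G) ≤ 4. Conversely, {0, 1, 2, 4, 5} is a clique of size 5, and the vertices of any clique must share a bag in every tree decomposition; so some bag has ≥ 5 vertices and tw(G) ≥ 4. Combining the bounds, tw(G) = 4.

4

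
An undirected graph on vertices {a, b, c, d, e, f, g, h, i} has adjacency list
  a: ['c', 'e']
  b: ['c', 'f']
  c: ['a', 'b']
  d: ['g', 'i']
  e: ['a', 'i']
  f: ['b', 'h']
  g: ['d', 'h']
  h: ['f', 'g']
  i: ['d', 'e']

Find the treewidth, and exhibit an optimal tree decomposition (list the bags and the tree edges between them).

Every bag has size at most 3, so the width is 3 − 1 = 2 and tw(G) ≤ 2. Since g–d–i–e–a–c–b–f–h–g is a cycle in G, G is not acyclic. Forests are exactly the graphs of treewidth ≤ 1, so tw(G) ≥ 2. Combining the bounds, tw(G) = 2.

Treewidth 2.
Bags: B1 = {d, g, i}  B2 = {e, g, i}  B3 = {a, e, g}  B4 = {a, c, g}  B5 = {b, c, g}  B6 = {b, f, g}  B7 = {f, g, h}
Tree: B1–B2, B2–B3, B3–B4, B4–B5, B5–B6, B6–B7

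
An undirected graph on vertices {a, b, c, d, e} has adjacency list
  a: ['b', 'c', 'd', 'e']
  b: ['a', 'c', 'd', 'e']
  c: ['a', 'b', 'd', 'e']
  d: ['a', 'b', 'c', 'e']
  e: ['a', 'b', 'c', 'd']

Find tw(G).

A width-4 tree decomposition is:
Bags: B1 = {a, b, c, d, e}
Tree: (single bag)
A single bag containing all 5 vertices is trivially a valid decomposition of width 4. On the other hand G contains the 5-clique {a, b, c, d, e}. A clique must lie in a single bag of any decomposition, so no decomposition can have width below 4. Therefore the treewidth is 4.

4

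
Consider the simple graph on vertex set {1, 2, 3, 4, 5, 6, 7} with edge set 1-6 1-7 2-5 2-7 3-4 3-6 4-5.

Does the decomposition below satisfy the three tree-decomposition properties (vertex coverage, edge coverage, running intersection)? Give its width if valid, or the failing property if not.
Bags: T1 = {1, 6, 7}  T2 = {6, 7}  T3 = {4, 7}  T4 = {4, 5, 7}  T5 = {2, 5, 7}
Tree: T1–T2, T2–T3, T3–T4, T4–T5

A tree decomposition must satisfy three properties: every vertex lies in some bag; for every edge, both endpoints lie together in some bag; and for every vertex, the bags containing it form a connected subtree. Here vertex 3 appears in no bag, so the decomposition is invalid.

No — vertex 3 appears in no bag.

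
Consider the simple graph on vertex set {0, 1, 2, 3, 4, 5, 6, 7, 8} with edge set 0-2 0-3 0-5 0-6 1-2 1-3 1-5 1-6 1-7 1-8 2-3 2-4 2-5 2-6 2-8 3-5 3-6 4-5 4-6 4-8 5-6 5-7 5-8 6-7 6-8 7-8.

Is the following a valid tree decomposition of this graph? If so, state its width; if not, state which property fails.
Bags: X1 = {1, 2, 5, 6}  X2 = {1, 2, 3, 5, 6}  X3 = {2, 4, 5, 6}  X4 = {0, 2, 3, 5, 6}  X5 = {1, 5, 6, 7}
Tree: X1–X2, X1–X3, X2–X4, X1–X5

No — vertex 8 appears in no bag.

A tree decomposition must satisfy three properties: every vertex lies in some bag; for every edge, both endpoints lie together in some bag; and for every vertex, the bags containing it form a connected subtree. Here vertex 8 appears in no bag, so the decomposition is invalid.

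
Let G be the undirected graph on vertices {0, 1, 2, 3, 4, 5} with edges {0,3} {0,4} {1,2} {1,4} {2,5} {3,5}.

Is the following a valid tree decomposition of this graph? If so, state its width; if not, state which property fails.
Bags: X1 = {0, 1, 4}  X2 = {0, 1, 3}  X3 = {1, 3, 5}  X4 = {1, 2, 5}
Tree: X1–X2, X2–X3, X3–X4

Vertex coverage: the bags together contain {0, 1, 2, 3, 4, 5}, the full vertex set. Edge coverage: each edge of G has both endpoints in at least one bag. Running intersection: for every vertex, the bags containing it form a connected subtree. All three properties hold, so this is a valid tree decomposition of width max|bag| − 1 = 2, and hence tw(G) ≤ 2.

Yes; width 2.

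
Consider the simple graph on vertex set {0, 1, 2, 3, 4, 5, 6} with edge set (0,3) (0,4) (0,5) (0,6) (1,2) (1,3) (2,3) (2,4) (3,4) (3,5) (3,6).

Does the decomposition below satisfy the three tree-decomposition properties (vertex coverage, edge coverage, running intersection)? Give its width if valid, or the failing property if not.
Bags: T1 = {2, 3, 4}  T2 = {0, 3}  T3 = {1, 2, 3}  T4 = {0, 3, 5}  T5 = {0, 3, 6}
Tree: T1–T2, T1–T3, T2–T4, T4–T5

A tree decomposition must satisfy three properties: every vertex lies in some bag; for every edge, both endpoints lie together in some bag; and for every vertex, the bags containing it form a connected subtree. Here edge (4,0) lies in no bag, so the decomposition is invalid.

No — edge (4,0) lies in no bag.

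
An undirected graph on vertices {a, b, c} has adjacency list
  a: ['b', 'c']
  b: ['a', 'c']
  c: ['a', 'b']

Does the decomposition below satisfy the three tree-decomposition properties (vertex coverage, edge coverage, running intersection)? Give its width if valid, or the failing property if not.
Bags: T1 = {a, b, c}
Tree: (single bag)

Yes; width 2.

Checking the three conditions: (i) the bags cover all of {a, b, c}; (ii) for each edge, some bag contains both endpoints; (iii) the bags containing any fixed vertex form a subtree. All hold, so the decomposition is valid with width 3 − 1 = 2.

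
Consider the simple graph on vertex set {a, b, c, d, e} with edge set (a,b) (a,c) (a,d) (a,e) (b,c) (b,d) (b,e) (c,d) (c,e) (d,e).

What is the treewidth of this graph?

4

A width-4 tree decomposition is:
Bags: B1 = {a, b, c, d, e}
Tree: (single bag)
With just one bag of size 5, the width is 5 − 1 = 4, so tw(G) ≤ 4. On the other hand G contains the 5-clique {a, b, c, d, e}. A clique must lie in a single bag of any decomposition, so no decomposition can have width below 4. Combining the bounds, tw(G) = 4.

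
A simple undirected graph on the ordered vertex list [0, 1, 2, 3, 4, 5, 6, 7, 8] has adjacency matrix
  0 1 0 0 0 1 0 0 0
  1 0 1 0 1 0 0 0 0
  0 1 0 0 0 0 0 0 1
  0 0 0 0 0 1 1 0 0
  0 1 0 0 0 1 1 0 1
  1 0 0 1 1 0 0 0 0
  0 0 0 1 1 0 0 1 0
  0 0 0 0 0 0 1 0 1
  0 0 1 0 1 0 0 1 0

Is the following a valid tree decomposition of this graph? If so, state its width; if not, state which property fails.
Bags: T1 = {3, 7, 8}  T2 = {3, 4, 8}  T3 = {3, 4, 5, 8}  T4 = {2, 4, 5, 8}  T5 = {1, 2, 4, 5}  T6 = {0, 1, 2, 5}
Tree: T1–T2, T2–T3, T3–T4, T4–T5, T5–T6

A tree decomposition must satisfy three properties: every vertex lies in some bag; for every edge, both endpoints lie together in some bag; and for every vertex, the bags containing it form a connected subtree. Here vertex 6 appears in no bag, so the decomposition is invalid.

No — vertex 6 appears in no bag.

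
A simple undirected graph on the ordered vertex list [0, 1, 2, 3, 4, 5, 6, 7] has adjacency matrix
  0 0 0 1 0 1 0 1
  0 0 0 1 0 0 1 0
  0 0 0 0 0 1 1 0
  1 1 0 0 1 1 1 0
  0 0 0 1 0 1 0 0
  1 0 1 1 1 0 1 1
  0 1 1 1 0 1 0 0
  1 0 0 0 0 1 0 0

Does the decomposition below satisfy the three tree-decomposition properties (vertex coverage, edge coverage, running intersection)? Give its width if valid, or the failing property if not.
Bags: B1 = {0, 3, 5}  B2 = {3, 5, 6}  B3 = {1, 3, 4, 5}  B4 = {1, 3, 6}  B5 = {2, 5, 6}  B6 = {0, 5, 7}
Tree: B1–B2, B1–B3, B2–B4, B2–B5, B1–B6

A tree decomposition must satisfy three properties: every vertex lies in some bag; for every edge, both endpoints lie together in some bag; and for every vertex, the bags containing it form a connected subtree. Here bags containing vertex 1 are not connected in the tree, so the decomposition is invalid.

No — bags containing vertex 1 are not connected in the tree.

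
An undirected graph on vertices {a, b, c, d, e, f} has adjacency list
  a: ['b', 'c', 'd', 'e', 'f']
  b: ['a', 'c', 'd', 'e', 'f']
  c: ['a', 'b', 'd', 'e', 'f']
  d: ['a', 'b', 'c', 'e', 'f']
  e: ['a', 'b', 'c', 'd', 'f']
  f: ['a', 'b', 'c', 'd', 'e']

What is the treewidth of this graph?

A width-5 tree decomposition is:
Bags: B1 = {a, b, c, d, e, f}
Tree: (single bag)
With just one bag of size 6, the width is 6 − 1 = 5, so tw(G) ≤ 5. On the other hand G contains the 6-clique {a, b, c, d, e, f}. A clique must lie in a single bag of any decomposition, so no decomposition can have width below 5. Therefore the treewidth is 5.

5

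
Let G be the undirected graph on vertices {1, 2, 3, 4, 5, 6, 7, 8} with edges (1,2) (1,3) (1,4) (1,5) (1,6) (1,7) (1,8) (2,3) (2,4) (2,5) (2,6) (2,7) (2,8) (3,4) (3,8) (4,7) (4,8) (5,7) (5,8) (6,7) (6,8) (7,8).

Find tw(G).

A width-4 tree decomposition is:
Bags: B1 = {1, 2, 4, 7, 8}  B2 = {1, 2, 5, 7, 8}  B3 = {1, 2, 6, 7, 8}  B4 = {1, 2, 3, 4, 8}
Tree: B1–B2, B1–B3, B1–B4
The largest bag has 5 vertices, giving width 4; this decomposition certifies tw(G) ≤ 4. On the other hand G contains the 5-clique {1, 2, 3, 4, 8}. A clique must lie in a single bag of any decomposition, so no decomposition can have width below 4. The upper and lower bounds meet at 4, so that is the treewidth.

4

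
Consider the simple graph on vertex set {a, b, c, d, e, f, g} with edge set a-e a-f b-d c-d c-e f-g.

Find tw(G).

1

A width-1 tree decomposition is:
Bags: B1 = {f, g}  B2 = {a, f}  B3 = {a, e}  B4 = {c, e}  B5 = {c, d}  B6 = {b, d}
Tree: B1–B2, B2–B3, B3–B4, B4–B5, B5–B6
Each bag holds 2 vertices, so the decomposition has width 1, which upper-bounds the treewidth. Any graph with an edge has treewidth ≥ 1, and G has the edge g–f. The upper and lower bounds meet at 1, so that is the treewidth.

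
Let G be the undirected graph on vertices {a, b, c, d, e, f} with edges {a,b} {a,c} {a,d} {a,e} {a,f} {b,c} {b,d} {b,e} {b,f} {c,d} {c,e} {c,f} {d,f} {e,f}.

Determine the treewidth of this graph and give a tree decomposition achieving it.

Each bag holds 5 vertices, so the decomposition has width 4, which upper-bounds the treewidth. On the other hand G contains the 5-clique {a, b, c, d, f}. A clique must lie in a single bag of any decomposition, so no decomposition can have width below 4. Combining the bounds, tw(G) = 4.

Treewidth 4.
One such decomposition:
Bags: B1 = {a, b, c, d, f}  B2 = {a, b, c, e, f}
Tree: B1–B2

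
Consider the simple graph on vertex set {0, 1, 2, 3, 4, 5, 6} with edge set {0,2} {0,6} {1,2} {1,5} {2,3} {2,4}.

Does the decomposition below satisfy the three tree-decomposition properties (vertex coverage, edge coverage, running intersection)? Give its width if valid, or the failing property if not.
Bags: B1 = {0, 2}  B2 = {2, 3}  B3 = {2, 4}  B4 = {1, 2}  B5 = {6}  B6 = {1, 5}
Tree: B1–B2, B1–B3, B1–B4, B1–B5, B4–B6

No — edge (0,6) lies in no bag.

A tree decomposition must satisfy three properties: every vertex lies in some bag; for every edge, both endpoints lie together in some bag; and for every vertex, the bags containing it form a connected subtree. Here edge (0,6) lies in no bag, so the decomposition is invalid.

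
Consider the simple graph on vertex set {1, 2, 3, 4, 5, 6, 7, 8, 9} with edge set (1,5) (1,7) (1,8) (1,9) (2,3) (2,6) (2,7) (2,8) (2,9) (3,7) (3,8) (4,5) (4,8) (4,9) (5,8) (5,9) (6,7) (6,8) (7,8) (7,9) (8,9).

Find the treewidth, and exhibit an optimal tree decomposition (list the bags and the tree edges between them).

Treewidth 3.
One optimal decomposition is:
Bags: B1 = {2, 7, 8, 9}  B2 = {1, 7, 8, 9}  B3 = {2, 6, 7, 8}  B4 = {1, 5, 8, 9}  B5 = {4, 5, 8, 9}  B6 = {2, 3, 7, 8}
Tree: B1–B2, B1–B3, B2–B4, B4–B5, B3–B6

The largest bag has 4 vertices, giving width 3; this decomposition certifies tw(G) ≤ 3. On the other hand G contains the 4-clique {4, 5, 8, 9}. A clique must lie in a single bag of any decomposition, so no decomposition can have width below 3. Therefore the treewidth is 3.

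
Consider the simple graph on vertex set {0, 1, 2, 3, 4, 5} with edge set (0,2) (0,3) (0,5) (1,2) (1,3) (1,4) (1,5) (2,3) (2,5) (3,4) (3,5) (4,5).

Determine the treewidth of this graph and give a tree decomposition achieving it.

Treewidth 3.
Bags: B1 = {1, 3, 4, 5}  B2 = {1, 2, 3, 5}  B3 = {0, 2, 3, 5}
Tree: B1–B2, B2–B3

Every bag has size at most 4, so the width is 4 − 1 = 3 and tw(G) ≤ 3. On the other hand G contains the 4-clique {0, 2, 3, 5}. A clique must lie in a single bag of any decomposition, so no decomposition can have width below 3. The upper and lower bounds meet at 3, so that is the treewidth.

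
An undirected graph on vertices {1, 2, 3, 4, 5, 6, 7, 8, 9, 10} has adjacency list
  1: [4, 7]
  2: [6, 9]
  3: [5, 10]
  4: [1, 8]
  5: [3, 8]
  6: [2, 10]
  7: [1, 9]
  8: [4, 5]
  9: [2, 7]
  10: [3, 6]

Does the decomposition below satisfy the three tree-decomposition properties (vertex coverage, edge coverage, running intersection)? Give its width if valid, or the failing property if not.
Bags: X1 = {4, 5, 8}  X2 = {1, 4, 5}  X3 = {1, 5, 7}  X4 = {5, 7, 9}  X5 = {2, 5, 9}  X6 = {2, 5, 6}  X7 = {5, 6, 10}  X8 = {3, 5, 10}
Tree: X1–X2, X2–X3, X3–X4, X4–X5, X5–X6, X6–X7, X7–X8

Yes; width 2.

Every vertex of G appears in some bag (union = {1, 2, 3, 4, 5, 6, 7, 8, 9, 10}); every edge is covered by a bag; and for each vertex v the set of bags containing v is connected in the bag tree. The decomposition is therefore valid. The largest bag has 3 vertices, so the width is 2.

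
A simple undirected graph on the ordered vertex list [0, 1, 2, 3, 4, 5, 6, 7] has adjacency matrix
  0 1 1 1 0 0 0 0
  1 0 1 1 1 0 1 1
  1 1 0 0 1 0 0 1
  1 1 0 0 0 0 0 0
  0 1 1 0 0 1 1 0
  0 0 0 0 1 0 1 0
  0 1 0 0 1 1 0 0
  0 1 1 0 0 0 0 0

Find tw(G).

A width-2 tree decomposition is:
Bags: B1 = {1, 2, 4}  B2 = {1, 2, 7}  B3 = {0, 1, 2}  B4 = {0, 1, 3}  B5 = {1, 4, 6}  B6 = {4, 5, 6}
Tree: B1–B2, B2–B3, B3–B4, B1–B5, B5–B6
The largest bag has 3 vertices, giving width 2; this decomposition certifies tw(G) ≤ 2. For the lower bound, the 3 vertices {0, 1, 2} are pairwise adjacent, and any tree decomposition puts a clique entirely inside one bag — forcing width ≥ 2. The upper and lower bounds meet at 2, so that is the treewidth.

2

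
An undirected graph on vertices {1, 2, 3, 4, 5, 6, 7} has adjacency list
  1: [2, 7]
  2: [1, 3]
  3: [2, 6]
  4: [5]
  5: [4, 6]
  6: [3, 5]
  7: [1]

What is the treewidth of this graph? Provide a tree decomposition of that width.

Each bag holds 2 vertices, so the decomposition has width 1, which upper-bounds the treewidth. Since G has at least one edge (e.g. 4–5), it is not an edgeless graph, so tw(G) ≥ 1. Therefore the treewidth is 1.

Treewidth 1.
One optimal decomposition is:
Bags: B1 = {4, 5}  B2 = {5, 6}  B3 = {3, 6}  B4 = {2, 3}  B5 = {1, 2}  B6 = {1, 7}
Tree: B1–B2, B2–B3, B3–B4, B4–B5, B5–B6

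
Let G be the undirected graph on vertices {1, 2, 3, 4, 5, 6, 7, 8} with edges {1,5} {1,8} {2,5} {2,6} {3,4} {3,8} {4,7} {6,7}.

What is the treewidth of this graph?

A width-2 tree decomposition is:
Bags: B1 = {1, 5, 8}  B2 = {3, 5, 8}  B3 = {3, 4, 5}  B4 = {4, 5, 7}  B5 = {5, 6, 7}  B6 = {2, 5, 6}
Tree: B1–B2, B2–B3, B3–B4, B4–B5, B5–B6
Each bag holds 3 vertices, so the decomposition has width 2, which upper-bounds the treewidth. Since 5–1–8–3–4–7–6–2–5 is a cycle in G, G is not acyclic. Forests are exactly the graphs of treewidth ≤ 1, so tw(G) ≥ 2. Therefore the treewidth is 2.

2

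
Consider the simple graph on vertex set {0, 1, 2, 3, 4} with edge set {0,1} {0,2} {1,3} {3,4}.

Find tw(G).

1

A width-1 tree decomposition is:
Bags: B1 = {3, 4}  B2 = {1, 3}  B3 = {0, 1}  B4 = {0, 2}
Tree: B1–B2, B2–B3, B3–B4
Every bag has size at most 2, so the width is 2 − 1 = 1 and tw(G) ≤ 1. G has an edge, so its treewidth is at least 1. Hence tw(G) = 1 exactly.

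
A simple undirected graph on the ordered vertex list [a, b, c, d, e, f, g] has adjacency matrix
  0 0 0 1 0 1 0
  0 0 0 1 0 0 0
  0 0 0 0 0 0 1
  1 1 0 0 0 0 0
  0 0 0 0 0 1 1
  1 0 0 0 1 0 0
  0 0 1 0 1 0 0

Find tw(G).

1

A width-1 tree decomposition is:
Bags: B1 = {b, d}  B2 = {a, d}  B3 = {a, f}  B4 = {e, f}  B5 = {e, g}  B6 = {c, g}
Tree: B1–B2, B2–B3, B3–B4, B4–B5, B5–B6
The largest bag has 2 vertices, giving width 1; this decomposition certifies tw(G) ≤ 1. Since G has at least one edge (e.g. b–d), it is not an edgeless graph, so tw(G) ≥ 1. The upper and lower bounds meet at 1, so that is the treewidth.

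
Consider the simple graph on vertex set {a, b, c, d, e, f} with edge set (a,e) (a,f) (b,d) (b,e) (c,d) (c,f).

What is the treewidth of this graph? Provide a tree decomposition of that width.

Treewidth 2.
One such decomposition:
Bags: B1 = {b, c, d}  B2 = {b, c, e}  B3 = {a, c, e}  B4 = {a, c, f}
Tree: B1–B2, B2–B3, B3–B4

The largest bag has 3 vertices, giving width 2; this decomposition certifies tw(G) ≤ 2. For the lower bound, G contains the cycle c–d–b–e–a–f–c, so G is not a forest; only forests have treewidth ≤ 1, hence tw(G) ≥ 2. Combining the bounds, tw(G) = 2.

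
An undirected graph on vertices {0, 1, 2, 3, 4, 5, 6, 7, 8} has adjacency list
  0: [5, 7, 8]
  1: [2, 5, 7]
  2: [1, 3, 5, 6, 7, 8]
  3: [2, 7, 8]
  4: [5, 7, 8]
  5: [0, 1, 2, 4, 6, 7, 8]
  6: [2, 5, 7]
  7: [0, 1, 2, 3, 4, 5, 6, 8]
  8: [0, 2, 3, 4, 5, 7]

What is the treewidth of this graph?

3

A width-3 tree decomposition is:
Bags: B1 = {2, 5, 7, 8}  B2 = {0, 5, 7, 8}  B3 = {2, 3, 7, 8}  B4 = {1, 2, 5, 7}  B5 = {4, 5, 7, 8}  B6 = {2, 5, 6, 7}
Tree: B1–B2, B1–B3, B1–B4, B1–B5, B4–B6
Every bag has size at most 4, so the width is 4 − 1 = 3 and tw(G) ≤ 3. Conversely, {2, 3, 7, 8} is a clique of size 4, and the vertices of any clique must share a bag in every tree decomposition; so some bag has ≥ 4 vertices and tw(G) ≥ 3. Hence tw(G) = 3 exactly.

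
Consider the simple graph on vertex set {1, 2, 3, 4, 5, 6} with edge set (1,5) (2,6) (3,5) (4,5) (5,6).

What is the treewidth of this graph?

1

A width-1 tree decomposition is:
Bags: B1 = {5, 6}  B2 = {2, 6}  B3 = {3, 5}  B4 = {1, 5}  B5 = {4, 5}
Tree: B1–B2, B1–B3, B1–B4, B3–B5
Each bag holds 2 vertices, so the decomposition has width 1, which upper-bounds the treewidth. G has an edge, so its treewidth is at least 1. Combining the bounds, tw(G) = 1.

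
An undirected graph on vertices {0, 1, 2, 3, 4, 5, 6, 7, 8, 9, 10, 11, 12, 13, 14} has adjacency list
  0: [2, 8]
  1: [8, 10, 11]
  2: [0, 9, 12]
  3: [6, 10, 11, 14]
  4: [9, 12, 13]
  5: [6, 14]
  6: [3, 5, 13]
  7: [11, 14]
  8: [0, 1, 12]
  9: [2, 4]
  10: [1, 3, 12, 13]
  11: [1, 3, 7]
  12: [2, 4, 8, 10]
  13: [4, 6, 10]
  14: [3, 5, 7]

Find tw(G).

3

A width-3 tree decomposition is:
Bags: B1 = {0, 2, 4, 9}  B2 = {0, 2, 4, 12}  B3 = {0, 4, 8, 12}  B4 = {4, 8, 12, 13}  B5 = {8, 10, 12, 13}  B6 = {1, 8, 10, 13}  B7 = {1, 6, 10, 13}  B8 = {1, 3, 6, 10}  B9 = {1, 3, 6, 11}  B10 = {3, 5, 6, 11}  B11 = {3, 5, 11, 14}  B12 = {5, 7, 11, 14}
Tree: B1–B2, B2–B3, B3–B4, B4–B5, B5–B6, B6–B7, B7–B8, B8–B9, B9–B10, B10–B11, B11–B12
The largest bag has 4 vertices, giving width 3; this decomposition certifies tw(G) ≤ 3. For the lower bound: the 4 vertex sets {0,2,9}, {4}, {12}, {1,8,10,13} are disjoint, each induces a connected subgraph, and every pair is joined by at least one edge of G. Contracting each set to a single vertex therefore yields K_{4} as a minor, and since treewidth is minor-monotone, tw(G) ≥ tw(K_{4}) = 3. Combining the bounds, tw(G) = 3.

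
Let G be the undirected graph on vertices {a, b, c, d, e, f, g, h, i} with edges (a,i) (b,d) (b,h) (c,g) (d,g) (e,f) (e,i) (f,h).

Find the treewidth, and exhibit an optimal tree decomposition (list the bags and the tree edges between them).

Treewidth 1.
One such decomposition:
Bags: B1 = {c, g}  B2 = {d, g}  B3 = {b, d}  B4 = {b, h}  B5 = {f, h}  B6 = {e, f}  B7 = {e, i}  B8 = {a, i}
Tree: B1–B2, B2–B3, B3–B4, B4–B5, B5–B6, B6–B7, B7–B8

Every bag has size at most 2, so the width is 2 − 1 = 1 and tw(G) ≤ 1. G has an edge, so its treewidth is at least 1. Combining the bounds, tw(G) = 1.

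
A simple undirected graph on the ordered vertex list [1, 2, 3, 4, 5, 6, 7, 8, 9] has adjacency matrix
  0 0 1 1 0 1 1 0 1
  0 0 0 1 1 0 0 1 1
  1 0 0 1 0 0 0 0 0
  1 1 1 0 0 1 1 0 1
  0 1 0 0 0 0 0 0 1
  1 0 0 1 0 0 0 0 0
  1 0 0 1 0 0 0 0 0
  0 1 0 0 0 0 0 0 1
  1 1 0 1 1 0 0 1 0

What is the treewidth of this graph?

2

A width-2 tree decomposition is:
Bags: B1 = {2, 5, 9}  B2 = {2, 8, 9}  B3 = {2, 4, 9}  B4 = {1, 4, 9}  B5 = {1, 4, 7}  B6 = {1, 4, 6}  B7 = {1, 3, 4}
Tree: B1–B2, B1–B3, B3–B4, B4–B5, B4–B6, B6–B7
Every bag has size at most 3, so the width is 3 − 1 = 2 and tw(G) ≤ 2. On the other hand G contains the 3-clique {2, 8, 9}. A clique must lie in a single bag of any decomposition, so no decomposition can have width below 2. Hence tw(G) = 2 exactly.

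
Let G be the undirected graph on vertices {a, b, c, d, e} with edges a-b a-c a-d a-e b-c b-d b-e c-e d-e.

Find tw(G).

3

A width-3 tree decomposition is:
Bags: B1 = {a, b, c, e}  B2 = {a, b, d, e}
Tree: B1–B2
Every bag has size at most 4, so the width is 4 − 1 = 3 and tw(G) ≤ 3. For the lower bound, the 4 vertices {a, b, d, e} are pairwise adjacent, and any tree decomposition puts a clique entirely inside one bag — forcing width ≥ 3. Therefore the treewidth is 3.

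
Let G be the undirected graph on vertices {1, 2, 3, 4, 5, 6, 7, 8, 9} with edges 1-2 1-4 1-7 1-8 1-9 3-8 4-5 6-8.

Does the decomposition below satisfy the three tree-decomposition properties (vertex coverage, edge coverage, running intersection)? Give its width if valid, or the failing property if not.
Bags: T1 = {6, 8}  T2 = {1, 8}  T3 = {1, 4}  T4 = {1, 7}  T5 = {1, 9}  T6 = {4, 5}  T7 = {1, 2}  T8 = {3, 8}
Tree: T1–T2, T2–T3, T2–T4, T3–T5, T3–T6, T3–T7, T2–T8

Vertex coverage: the bags together contain {1, 2, 3, 4, 5, 6, 7, 8, 9}, the full vertex set. Edge coverage: each edge of G has both endpoints in at least one bag. Running intersection: for every vertex, the bags containing it form a connected subtree. All three properties hold, so this is a valid tree decomposition of width max|bag| − 1 = 1, and hence tw(G) ≤ 1.

Yes; width 1.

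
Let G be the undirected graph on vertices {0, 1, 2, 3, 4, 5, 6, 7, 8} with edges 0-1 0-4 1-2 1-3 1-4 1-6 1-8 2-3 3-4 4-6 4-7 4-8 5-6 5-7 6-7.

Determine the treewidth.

2

A width-2 tree decomposition is:
Bags: B1 = {1, 3, 4}  B2 = {1, 4, 8}  B3 = {1, 2, 3}  B4 = {0, 1, 4}  B5 = {1, 4, 6}  B6 = {4, 6, 7}  B7 = {5, 6, 7}
Tree: B1–B2, B1–B3, B2–B4, B1–B5, B5–B6, B6–B7
Every bag has size at most 3, so the width is 3 − 1 = 2 and tw(G) ≤ 2. On the other hand G contains the 3-clique {1, 2, 3}. A clique must lie in a single bag of any decomposition, so no decomposition can have width below 2. Hence tw(G) = 2 exactly.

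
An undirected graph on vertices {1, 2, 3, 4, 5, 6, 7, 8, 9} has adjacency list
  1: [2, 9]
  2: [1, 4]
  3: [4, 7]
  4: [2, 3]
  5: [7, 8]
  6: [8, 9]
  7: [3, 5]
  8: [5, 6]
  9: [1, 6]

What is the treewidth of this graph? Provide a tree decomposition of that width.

Treewidth 2.
One such decomposition:
Bags: B1 = {5, 7, 8}  B2 = {3, 7, 8}  B3 = {3, 4, 8}  B4 = {2, 4, 8}  B5 = {1, 2, 8}  B6 = {1, 8, 9}  B7 = {6, 8, 9}
Tree: B1–B2, B2–B3, B3–B4, B4–B5, B5–B6, B6–B7

The largest bag has 3 vertices, giving width 2; this decomposition certifies tw(G) ≤ 2. Since 8–5–7–3–4–2–1–9–6–8 is a cycle in G, G is not acyclic. Forests are exactly the graphs of treewidth ≤ 1, so tw(G) ≥ 2. The upper and lower bounds meet at 2, so that is the treewidth.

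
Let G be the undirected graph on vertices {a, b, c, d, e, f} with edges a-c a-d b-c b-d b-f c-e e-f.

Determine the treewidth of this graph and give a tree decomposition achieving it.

Every bag has size at most 3, so the width is 3 − 1 = 2 and tw(G) ≤ 2. Since f–e–c–b–f is a cycle in G, G is not acyclic. Forests are exactly the graphs of treewidth ≤ 1, so tw(G) ≥ 2. Therefore the treewidth is 2.

Treewidth 2.
Bags: B1 = {b, e, f}  B2 = {b, c, e}  B3 = {b, c, d}  B4 = {a, c, d}
Tree: B1–B2, B2–B3, B3–B4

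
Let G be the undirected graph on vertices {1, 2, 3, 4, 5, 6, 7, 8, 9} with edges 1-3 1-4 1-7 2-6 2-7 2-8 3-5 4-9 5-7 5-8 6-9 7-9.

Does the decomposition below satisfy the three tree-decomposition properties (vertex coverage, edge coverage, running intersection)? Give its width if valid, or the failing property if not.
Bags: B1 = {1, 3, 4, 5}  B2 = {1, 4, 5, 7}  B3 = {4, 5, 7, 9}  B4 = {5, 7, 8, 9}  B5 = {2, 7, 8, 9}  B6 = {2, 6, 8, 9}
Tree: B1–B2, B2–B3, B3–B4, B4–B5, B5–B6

Vertex coverage: the bags together contain {1, 2, 3, 4, 5, 6, 7, 8, 9}, the full vertex set. Edge coverage: each edge of G has both endpoints in at least one bag. Running intersection: for every vertex, the bags containing it form a connected subtree. All three properties hold, so this is a valid tree decomposition of width max|bag| − 1 = 3, and hence tw(G) ≤ 3.

Yes; width 3.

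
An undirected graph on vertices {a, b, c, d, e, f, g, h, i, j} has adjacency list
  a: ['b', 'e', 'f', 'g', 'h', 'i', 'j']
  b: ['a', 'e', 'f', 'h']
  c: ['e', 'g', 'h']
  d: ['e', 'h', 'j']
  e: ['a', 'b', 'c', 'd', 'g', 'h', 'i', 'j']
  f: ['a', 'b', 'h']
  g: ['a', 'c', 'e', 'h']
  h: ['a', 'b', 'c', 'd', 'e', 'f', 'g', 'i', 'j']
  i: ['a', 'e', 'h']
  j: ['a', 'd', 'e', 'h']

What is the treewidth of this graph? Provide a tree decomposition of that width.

Treewidth 3.
One such decomposition:
Bags: B1 = {a, b, e, h}  B2 = {a, e, h, j}  B3 = {a, e, g, h}  B4 = {c, e, g, h}  B5 = {a, b, f, h}  B6 = {d, e, h, j}  B7 = {a, e, h, i}
Tree: B1–B2, B1–B3, B3–B4, B1–B5, B2–B6, B1–B7

The largest bag has 4 vertices, giving width 3; this decomposition certifies tw(G) ≤ 3. On the other hand G contains the 4-clique {d, e, h, j}. A clique must lie in a single bag of any decomposition, so no decomposition can have width below 3. Therefore the treewidth is 3.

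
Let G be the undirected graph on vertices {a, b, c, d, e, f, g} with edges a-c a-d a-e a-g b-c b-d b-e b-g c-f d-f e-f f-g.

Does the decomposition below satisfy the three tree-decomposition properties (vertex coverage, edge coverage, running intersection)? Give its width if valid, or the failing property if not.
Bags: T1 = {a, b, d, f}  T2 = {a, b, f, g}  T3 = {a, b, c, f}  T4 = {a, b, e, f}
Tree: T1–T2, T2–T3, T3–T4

Vertex coverage: the bags together contain {a, b, c, d, e, f, g}, the full vertex set. Edge coverage: each edge of G has both endpoints in at least one bag. Running intersection: for every vertex, the bags containing it form a connected subtree. All three properties hold, so this is a valid tree decomposition of width max|bag| − 1 = 3, and hence tw(G) ≤ 3.

Yes; width 3.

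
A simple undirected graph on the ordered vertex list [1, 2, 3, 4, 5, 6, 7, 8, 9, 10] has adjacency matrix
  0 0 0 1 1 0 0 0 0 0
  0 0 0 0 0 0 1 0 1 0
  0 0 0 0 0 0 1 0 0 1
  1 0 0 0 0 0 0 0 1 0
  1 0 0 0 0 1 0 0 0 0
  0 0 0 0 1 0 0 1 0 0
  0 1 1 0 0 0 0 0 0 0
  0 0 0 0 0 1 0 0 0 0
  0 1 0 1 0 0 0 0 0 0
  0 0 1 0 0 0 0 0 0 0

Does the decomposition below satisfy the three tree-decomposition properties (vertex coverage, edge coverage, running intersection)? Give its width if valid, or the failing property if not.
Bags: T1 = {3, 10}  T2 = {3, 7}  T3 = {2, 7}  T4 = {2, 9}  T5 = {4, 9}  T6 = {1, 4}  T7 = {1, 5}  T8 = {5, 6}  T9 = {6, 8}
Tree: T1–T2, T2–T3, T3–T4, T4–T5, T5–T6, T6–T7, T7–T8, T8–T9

Yes; width 1.

Every vertex of G appears in some bag (union = {1, 2, 3, 4, 5, 6, 7, 8, 9, 10}); every edge is covered by a bag; and for each vertex v the set of bags containing v is connected in the bag tree. The decomposition is therefore valid. The largest bag has 2 vertices, so the width is 1.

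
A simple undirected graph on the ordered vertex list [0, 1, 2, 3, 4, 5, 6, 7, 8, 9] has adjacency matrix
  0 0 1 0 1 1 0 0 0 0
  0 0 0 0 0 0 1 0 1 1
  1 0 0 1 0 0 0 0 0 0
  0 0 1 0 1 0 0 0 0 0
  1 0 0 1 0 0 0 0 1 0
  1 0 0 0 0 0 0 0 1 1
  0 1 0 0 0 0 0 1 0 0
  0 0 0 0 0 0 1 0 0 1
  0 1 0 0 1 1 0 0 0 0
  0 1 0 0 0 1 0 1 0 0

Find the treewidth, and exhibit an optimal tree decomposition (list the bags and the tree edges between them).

Treewidth 2.
Bags: B1 = {0, 2, 3}  B2 = {0, 3, 4}  B3 = {0, 4, 5}  B4 = {4, 5, 8}  B5 = {5, 8, 9}  B6 = {1, 8, 9}  B7 = {1, 7, 9}  B8 = {1, 6, 7}
Tree: B1–B2, B2–B3, B3–B4, B4–B5, B5–B6, B6–B7, B7–B8

Every bag has size at most 3, so the width is 3 − 1 = 2 and tw(G) ≤ 2. Since 2–3–4–0–2 is a cycle in G, G is not acyclic. Forests are exactly the graphs of treewidth ≤ 1, so tw(G) ≥ 2. Therefore the treewidth is 2.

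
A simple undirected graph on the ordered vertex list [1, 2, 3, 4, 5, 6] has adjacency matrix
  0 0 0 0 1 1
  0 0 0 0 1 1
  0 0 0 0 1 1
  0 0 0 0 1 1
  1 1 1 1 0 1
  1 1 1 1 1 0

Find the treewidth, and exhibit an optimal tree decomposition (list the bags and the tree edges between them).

Treewidth 2.
Bags: B1 = {4, 5, 6}  B2 = {2, 5, 6}  B3 = {1, 5, 6}  B4 = {3, 5, 6}
Tree: B1–B2, B2–B3, B1–B4

Every bag has size at most 3, so the width is 3 − 1 = 2 and tw(G) ≤ 2. On the other hand G contains the 3-clique {1, 5, 6}. A clique must lie in a single bag of any decomposition, so no decomposition can have width below 2. The upper and lower bounds meet at 2, so that is the treewidth.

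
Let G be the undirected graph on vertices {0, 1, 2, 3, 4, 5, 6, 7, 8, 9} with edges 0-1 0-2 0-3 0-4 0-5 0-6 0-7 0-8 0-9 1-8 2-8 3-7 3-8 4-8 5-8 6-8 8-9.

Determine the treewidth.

2

A width-2 tree decomposition is:
Bags: B1 = {0, 2, 8}  B2 = {0, 5, 8}  B3 = {0, 3, 8}  B4 = {0, 4, 8}  B5 = {0, 1, 8}  B6 = {0, 3, 7}  B7 = {0, 6, 8}  B8 = {0, 8, 9}
Tree: B1–B2, B2–B3, B2–B4, B4–B5, B3–B6, B1–B7, B1–B8
Each bag holds 3 vertices, so the decomposition has width 2, which upper-bounds the treewidth. For the lower bound, the 3 vertices {0, 1, 8} are pairwise adjacent, and any tree decomposition puts a clique entirely inside one bag — forcing width ≥ 2. The upper and lower bounds meet at 2, so that is the treewidth.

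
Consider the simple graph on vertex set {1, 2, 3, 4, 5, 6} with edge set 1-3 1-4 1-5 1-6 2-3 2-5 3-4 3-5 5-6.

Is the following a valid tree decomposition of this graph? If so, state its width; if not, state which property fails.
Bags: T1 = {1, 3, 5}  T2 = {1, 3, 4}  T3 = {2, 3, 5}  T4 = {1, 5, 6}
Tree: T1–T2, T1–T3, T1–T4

Yes; width 2.

Checking the three conditions: (i) the bags cover all of {1, 2, 3, 4, 5, 6}; (ii) for each edge, some bag contains both endpoints; (iii) the bags containing any fixed vertex form a subtree. All hold, so the decomposition is valid with width 3 − 1 = 2.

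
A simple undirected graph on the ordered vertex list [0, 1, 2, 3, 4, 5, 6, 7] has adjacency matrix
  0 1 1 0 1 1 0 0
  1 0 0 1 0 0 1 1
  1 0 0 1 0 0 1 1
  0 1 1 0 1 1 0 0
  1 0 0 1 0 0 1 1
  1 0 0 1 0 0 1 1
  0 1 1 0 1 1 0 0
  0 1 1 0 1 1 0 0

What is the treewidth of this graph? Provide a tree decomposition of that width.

Each bag holds 5 vertices, so the decomposition has width 4, which upper-bounds the treewidth. For the lower bound: the 5 vertex sets {1,6}, {3,4}, {0,2}, {7}, {5} are disjoint, each induces a connected subgraph, and every pair is joined by at least one edge of G. Contracting each set to a single vertex therefore yields K_{5} as a minor, and since treewidth is minor-monotone, tw(G) ≥ tw(K_{5}) = 4. Combining the bounds, tw(G) = 4.

Treewidth 4.
Bags: B1 = {0, 1, 3, 6, 7}  B2 = {0, 3, 4, 6, 7}  B3 = {0, 2, 3, 6, 7}  B4 = {0, 3, 5, 6, 7}
Tree: B1–B2, B2–B3, B3–B4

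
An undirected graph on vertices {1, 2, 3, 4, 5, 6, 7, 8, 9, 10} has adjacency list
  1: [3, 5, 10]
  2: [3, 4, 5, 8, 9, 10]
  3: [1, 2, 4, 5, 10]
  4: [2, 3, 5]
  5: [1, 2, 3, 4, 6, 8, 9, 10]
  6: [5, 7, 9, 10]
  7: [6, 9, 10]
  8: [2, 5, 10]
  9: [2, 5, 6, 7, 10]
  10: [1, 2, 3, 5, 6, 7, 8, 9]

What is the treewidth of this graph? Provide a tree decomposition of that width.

The largest bag has 4 vertices, giving width 3; this decomposition certifies tw(G) ≤ 3. Conversely, {1, 3, 5, 10} is a clique of size 4, and the vertices of any clique must share a bag in every tree decomposition; so some bag has ≥ 4 vertices and tw(G) ≥ 3. Combining the bounds, tw(G) = 3.

Treewidth 3.
One such decomposition:
Bags: B1 = {2, 3, 5, 10}  B2 = {2, 3, 4, 5}  B3 = {2, 5, 8, 10}  B4 = {2, 5, 9, 10}  B5 = {5, 6, 9, 10}  B6 = {6, 7, 9, 10}  B7 = {1, 3, 5, 10}
Tree: B1–B2, B1–B3, B3–B4, B4–B5, B5–B6, B1–B7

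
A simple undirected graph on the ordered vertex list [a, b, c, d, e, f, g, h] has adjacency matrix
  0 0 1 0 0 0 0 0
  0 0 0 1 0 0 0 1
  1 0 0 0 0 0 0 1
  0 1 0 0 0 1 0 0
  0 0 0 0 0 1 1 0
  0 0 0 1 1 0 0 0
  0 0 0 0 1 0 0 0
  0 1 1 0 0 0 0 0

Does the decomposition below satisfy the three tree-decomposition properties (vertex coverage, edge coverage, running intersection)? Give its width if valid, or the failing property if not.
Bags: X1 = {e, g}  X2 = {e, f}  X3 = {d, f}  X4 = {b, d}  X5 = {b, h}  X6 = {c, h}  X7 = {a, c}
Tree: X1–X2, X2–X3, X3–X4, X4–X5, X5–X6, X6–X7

Every vertex of G appears in some bag (union = {a, b, c, d, e, f, g, h}); every edge is covered by a bag; and for each vertex v the set of bags containing v is connected in the bag tree. The decomposition is therefore valid. The largest bag has 2 vertices, so the width is 1.

Yes; width 1.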